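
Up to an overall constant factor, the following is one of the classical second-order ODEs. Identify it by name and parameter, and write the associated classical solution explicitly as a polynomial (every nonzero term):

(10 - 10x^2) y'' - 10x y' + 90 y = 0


All three coefficients share the factor 10; dividing through by 10 gives  (1 - x^2) y'' - x y' + 9 y = 0.
This matches the Chebyshev equation (1 - x^2) y'' - x y' + n^2 y = 0 (note the -x y' term, not -2x y') with n^2 = 9, so n = 3; the polynomial solution is T_3(x).
With y = sum_k a_k x^k, matching x^k gives (k+2)(k+1) a_{k+2} = (k^2 - n^2) a_k = (k - 3)(k + 3) a_k. The right side vanishes at k = 3, so the series with the parity of 3 terminates at degree 3.
Standard normalization: leading coefficient of T_n is 2^(n-1), so a_3 = 2^2 = 4. Work downward with a_k = (k+1)(k+2) a_{k+2} / ((k - 3)(k + 3)):
  a_1 = (2)(3)(4) / ((1 - 3)(1 + 3)) = 24/(-8) = -3
Hence T_3(x) = 4 x^3 - 3 x.

T_3(x); series = 4 x^3 - 3 x


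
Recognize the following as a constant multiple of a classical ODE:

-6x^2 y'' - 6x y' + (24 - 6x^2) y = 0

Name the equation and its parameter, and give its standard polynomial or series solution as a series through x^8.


All three coefficients share the factor -6; dividing through by -6 gives  x^2 y'' + x y' + (x^2 - 4) y = 0.
This matches the Bessel equation x^2 y'' + x y' + (x^2 - nu^2) y = 0 with nu^2 = 4, so nu = 2; the solution bounded at x = 0 is J_2(x).
Frobenius at x = 0: indicial roots ±nu; for r = nu the recurrence k(k + 2nu) c_k = -c_{k-2} gives the standard series J_nu(x) = sum_{k>=0} (-1)^k / (k! (k+nu)!) (x/2)^(2k+nu). Evaluate the first 4 terms:
  k = 0: (-1)^0 / (0! * 2! * 2^2) x^2 = 1/(1*2*4) x^2 = (1/8) x^2
  k = 1: (-1)^1 / (1! * 3! * 2^4) x^4 = -1/(1*6*16) x^4 = (-1/96) x^4
  k = 2: (-1)^2 / (2! * 4! * 2^6) x^6 = 1/(2*24*64) x^6 = (1/3072) x^6
  k = 3: (-1)^3 / (3! * 5! * 2^8) x^8 = -1/(6*120*256) x^8 = (-1/184320) x^8
Hence J_2(x) = -x^8/184320 + x^6/3072 - x^4/96 + x^2/8 + ....

J_2(x); series = -x^8/184320 + x^6/3072 - x^4/96 + x^2/8


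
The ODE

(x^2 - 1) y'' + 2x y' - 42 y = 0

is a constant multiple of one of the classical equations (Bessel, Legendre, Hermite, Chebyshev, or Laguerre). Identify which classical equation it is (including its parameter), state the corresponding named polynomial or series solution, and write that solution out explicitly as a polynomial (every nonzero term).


All three coefficients share the factor -1; dividing through by -1 gives  (1 - x^2) y'' - 2x y' + 42 y = 0.
This matches the Legendre equation (1 - x^2) y'' - 2x y' + n(n+1) y = 0 (note the -2x y' term) with n(n+1) = 42, so n = 6; the polynomial solution is P_6(x).
With y = sum_k a_k x^k, matching x^k gives (k+2)(k+1) a_{k+2} = [k(k+1) - n(n+1)] a_k = (k - 6)(k + 7) a_k. The right side vanishes at k = 6, so the series with the parity of 6 terminates at degree 6.
Standard normalization (P_n(1) = 1): leading coefficient (2n)!/(2^n (n!)^2) = 479001600/(64*518400) = 231/16, so a_6 = 231/16. Work downward with a_k = (k+1)(k+2) a_{k+2} / ((k - 6)(k + 7)):
  a_4 = (5)(6)(231/16) / ((4 - 6)(4 + 7)) = (3465/8)/(-22) = -315/16
  a_2 = (3)(4)(-315/16) / ((2 - 6)(2 + 7)) = (-945/4)/(-36) = 105/16
  a_0 = (1)(2)(105/16) / ((0 - 6)(0 + 7)) = (105/8)/(-42) = -5/16
Hence P_6(x) = 231 x^6/16 - 315 x^4/16 + 105 x^2/16 - 5/16.

P_6(x); series = 231 x^6/16 - 315 x^4/16 + 105 x^2/16 - 5/16


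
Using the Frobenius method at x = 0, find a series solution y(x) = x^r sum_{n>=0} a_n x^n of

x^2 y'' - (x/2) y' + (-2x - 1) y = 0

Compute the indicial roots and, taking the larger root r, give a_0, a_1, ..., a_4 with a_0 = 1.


Write in Frobenius form y'' + (p(x)/x) y' + (q(x)/x^2) y = 0:
  p(x) = -1/2,  q(x) = -2x - 1.
Indicial equation: r(r-1) + (-1/2) r + (-1) = 0 -> roots r_1 = 2, r_2 = -1/2.
Take r = r_1 = 2. Let y(x) = x^r sum_{n>=0} a_n x^n with a_0 = 1.
Substitute y = x^r sum a_n x^n and match x^{r+n}. The recurrence is
  D(n) a_n - 2 a_{n-1} = 0,  where D(n) = (r+n)(r+n-1) + (-1/2)(r+n) + (-1).
  a_n = 2 / D(n) * a_{n-1}.
Since the indicial polynomial factors as (r - r_1)(r - r_2), D(n) = (r_1 + n - r_1)(r_1 + n - r_2) = n(n + 5/2).
Evaluating step by step (a_0 = 1):
  n = 1: D(1) = 1(1 + 5/2) = 7/2; numerator = 2(1) = 2; a_1 = (2)/(7/2) = 4/7
  n = 2: D(2) = 2(2 + 5/2) = 9; numerator = 2(4/7) = 8/7; a_2 = (8/7)/(9) = 8/63
  n = 3: D(3) = 3(3 + 5/2) = 33/2; numerator = 2(8/63) = 16/63; a_3 = (16/63)/(33/2) = 32/2079
  n = 4: D(4) = 4(4 + 5/2) = 26; numerator = 2(32/2079) = 64/2079; a_4 = (64/2079)/(26) = 32/27027

r = 2; a_0 = 1; a_1 = 4/7; a_2 = 8/63; a_3 = 32/2079; a_4 = 32/27027


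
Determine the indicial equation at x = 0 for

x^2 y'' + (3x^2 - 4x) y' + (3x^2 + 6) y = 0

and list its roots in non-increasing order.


Divide by x^2 to reach normal form y'' + P_1(x) y' + P_2(x) y = 0 with P_1(x) = 3 - 4/x and P_2(x) = 3 + 6/x^2.
x = 0 is a singular point because the y'-coefficient 3 - 4/x has a pole at x = 0 and the y-coefficient 3 + 6/x^2 has a pole at x = 0.
It is a regular singular point because x P_1(x) = p(x) = 3x - 4 and x^2 P_2(x) = q(x) = 3x^2 + 6 are polynomials, hence analytic at x = 0.
p(0) = -4,  q(0) = 6.
Indicial equation: r(r-1) + p(0) r + q(0) = 0, i.e. r^2 + (p(0) - 1) r + q(0) = 0, i.e. r^2 - 5 r + 6 = 0.
Discriminant: (-5)^2 - 4(6) = 1, so r = (5 ± 1)/2.
Solving: r_1 = 3, r_2 = 2.

indicial: r^2 - 5 r + 6 = 0; roots r_1 = 3, r_2 = 2


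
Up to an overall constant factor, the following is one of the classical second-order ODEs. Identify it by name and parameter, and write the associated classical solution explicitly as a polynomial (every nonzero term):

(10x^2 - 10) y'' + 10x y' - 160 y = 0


All three coefficients share the factor -10; dividing through by -10 gives  (1 - x^2) y'' - x y' + 16 y = 0.
This matches the Chebyshev equation (1 - x^2) y'' - x y' + n^2 y = 0 (note the -x y' term, not -2x y') with n^2 = 16, so n = 4; the polynomial solution is T_4(x).
With y = sum_k a_k x^k, matching x^k gives (k+2)(k+1) a_{k+2} = (k^2 - n^2) a_k = (k - 4)(k + 4) a_k. The right side vanishes at k = 4, so the series with the parity of 4 terminates at degree 4.
Standard normalization: leading coefficient of T_n is 2^(n-1), so a_4 = 2^3 = 8. Work downward with a_k = (k+1)(k+2) a_{k+2} / ((k - 4)(k + 4)):
  a_2 = (3)(4)(8) / ((2 - 4)(2 + 4)) = 96/(-12) = -8
  a_0 = (1)(2)(-8) / ((0 - 4)(0 + 4)) = -16/(-16) = 1
Hence T_4(x) = 8 x^4 - 8 x^2 + 1.

T_4(x); series = 8 x^4 - 8 x^2 + 1


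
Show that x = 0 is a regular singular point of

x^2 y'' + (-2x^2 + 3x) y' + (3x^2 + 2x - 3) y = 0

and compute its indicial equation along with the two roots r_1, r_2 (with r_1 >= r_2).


Divide by x^2 to reach normal form y'' + P_1(x) y' + P_2(x) y = 0 with P_1(x) = -2 + 3/x and P_2(x) = 3 + 2/x - 3/x^2.
x = 0 is a singular point because the y'-coefficient -2 + 3/x has a pole at x = 0 and the y-coefficient 3 + 2/x - 3/x^2 has a pole at x = 0.
It is a regular singular point because x P_1(x) = p(x) = 3 - 2x and x^2 P_2(x) = q(x) = 3x^2 + 2x - 3 are polynomials, hence analytic at x = 0.
p(0) = 3,  q(0) = -3.
Indicial equation: r(r-1) + p(0) r + q(0) = 0, i.e. r^2 + (p(0) - 1) r + q(0) = 0, i.e. r^2 + 2 r - 3 = 0.
Discriminant: (2)^2 - 4(-3) = 16, so r = (-2 ± 4)/2.
Solving: r_1 = 1, r_2 = -3.

indicial: r^2 + 2 r - 3 = 0; roots r_1 = 1, r_2 = -3


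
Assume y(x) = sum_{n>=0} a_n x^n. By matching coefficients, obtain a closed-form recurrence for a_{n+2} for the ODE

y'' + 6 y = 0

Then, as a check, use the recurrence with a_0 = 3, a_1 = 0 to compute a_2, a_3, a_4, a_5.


Substitute y = sum_n a_n x^n into y'' + (const) y = 0.
y''(x) = sum_{n>=0} (n+2)(n+1) a_{n+2} x^n.
The ODE becomes sum_n [(n+2)(n+1) a_{n+2} + 6 a_n] x^n = 0.
Setting each coefficient to zero gives the recurrence:
  (n+2)(n+1) a_{n+2} + 6 a_n = 0,
  a_{n+2} = -6 / ((n+1)(n+2)) a_n.

Check with a_0 = 3, a_1 = 0 (apply the recurrence for n = 0, 1, 2, 3): a_0 = 3, a_1 = 0, a_2 = -9, a_3 = 0, a_4 = 9/2, a_5 = 0.

a_{n+2} = -6/((n+1)(n+2)) * a_n; check: a_0 = 3, a_1 = 0, a_2 = -9, a_3 = 0, a_4 = 9/2, a_5 = 0


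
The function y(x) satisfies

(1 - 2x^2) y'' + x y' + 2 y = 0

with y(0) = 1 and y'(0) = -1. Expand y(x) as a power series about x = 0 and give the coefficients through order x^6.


Ansatz: y(x) = sum_{n>=0} a_n x^n, so y'(x) = sum_{n>=1} n a_n x^(n-1) and y''(x) = sum_{n>=2} n(n-1) a_n x^(n-2).
Substitute into P(x) y'' + Q(x) y' + R(x) y = 0 with P(x) = 1 - 2x^2, Q(x) = x, R(x) = 2, and match powers of x.
Initial conditions: a_0 = 1, a_1 = -1.
Setting the coefficient of each power of x to zero and solving order by order (substituting the coefficients already found):
  x^0: 2 a_2 + 2 a_0 = 0  ->  2 a_2 = -2 a_0 = -2  ->  a_2 = -1
  x^1: 6 a_3 + 3 a_1 = 0  ->  6 a_3 = -3 a_1 = 3  ->  a_3 = 1/2
  x^2: 12 a_4 = 0  ->  a_4 = 0
  x^3: 20 a_5 - 7 a_3 = 0  ->  20 a_5 = 7 a_3 = 7/2  ->  a_5 = 7/40
  x^4: 30 a_6 - 18 a_4 = 0  ->  30 a_6 = 18 a_4 = 0  ->  a_6 = 0
Truncated series: y(x) = 1 - x - x^2 + (1/2) x^3 + (7/40) x^5 + O(x^7).

a_0 = 1; a_1 = -1; a_2 = -1; a_3 = 1/2; a_4 = 0; a_5 = 7/40; a_6 = 0


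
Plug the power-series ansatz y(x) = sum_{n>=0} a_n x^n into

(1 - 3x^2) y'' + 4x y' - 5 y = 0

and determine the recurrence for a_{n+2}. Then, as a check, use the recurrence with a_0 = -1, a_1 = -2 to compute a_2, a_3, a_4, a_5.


Substitute y = sum_n a_n x^n.
(1 - 3 x^2) y'' contributes (n+2)(n+1) a_{n+2} - 3 n(n-1) a_n at x^n.
4 x y'(x) contributes 4 n a_n at x^n.
-5 y(x) contributes -5 a_n at x^n.
Matching x^n: (n+2)(n+1) a_{n+2} + (-3 n(n-1) + 4 n - 5) a_n = 0.
Thus a_{n+2} = (3 n(n-1) - 4 n + 5) / ((n+1)(n+2)) * a_n.

Check with a_0 = -1, a_1 = -2 (apply the recurrence for n = 0, 1, 2, 3): a_0 = -1, a_1 = -2, a_2 = -5/2, a_3 = -1/3, a_4 = -5/8, a_5 = -11/60.

a_(n+2) = (3 n(n-1) - 4 n + 5) / ((n+1)(n+2)) * a_n; check: a_0 = -1, a_1 = -2, a_2 = -5/2, a_3 = -1/3, a_4 = -5/8, a_5 = -11/60


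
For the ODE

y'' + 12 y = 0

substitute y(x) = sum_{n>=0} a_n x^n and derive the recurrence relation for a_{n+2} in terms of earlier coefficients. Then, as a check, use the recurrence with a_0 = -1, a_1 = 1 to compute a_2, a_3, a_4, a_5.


Substitute y = sum_n a_n x^n into y'' + (const) y = 0.
y''(x) = sum_{n>=0} (n+2)(n+1) a_{n+2} x^n.
The ODE becomes sum_n [(n+2)(n+1) a_{n+2} + 12 a_n] x^n = 0.
Setting each coefficient to zero gives the recurrence:
  (n+2)(n+1) a_{n+2} + 12 a_n = 0,
  a_{n+2} = -12 / ((n+1)(n+2)) a_n.

Check with a_0 = -1, a_1 = 1 (apply the recurrence for n = 0, 1, 2, 3): a_0 = -1, a_1 = 1, a_2 = 6, a_3 = -2, a_4 = -6, a_5 = 6/5.

a_{n+2} = -12/((n+1)(n+2)) * a_n; check: a_0 = -1, a_1 = 1, a_2 = 6, a_3 = -2, a_4 = -6, a_5 = 6/5


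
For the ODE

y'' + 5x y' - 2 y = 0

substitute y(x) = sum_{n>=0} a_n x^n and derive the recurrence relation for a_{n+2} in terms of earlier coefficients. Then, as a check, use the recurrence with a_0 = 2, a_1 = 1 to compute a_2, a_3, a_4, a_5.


Substitute y = sum_n a_n x^n.
y''(x) has coefficient (n+2)(n+1) a_{n+2} at x^n;
5 x y'(x) has coefficient 5 n a_n at x^n (shift);
-2 y(x) has coefficient -2 a_n at x^n.
Matching x^n: (n+2)(n+1) a_{n+2} + (5n - 2) a_n = 0.
Thus a_{n+2} = (-5n + 2) / ((n+1)(n+2)) * a_n.

Check with a_0 = 2, a_1 = 1 (apply the recurrence for n = 0, 1, 2, 3): a_0 = 2, a_1 = 1, a_2 = 2, a_3 = -1/2, a_4 = -4/3, a_5 = 13/40.

a_(n+2) = (-5n + 2) / ((n+1)(n+2)) * a_n; check: a_0 = 2, a_1 = 1, a_2 = 2, a_3 = -1/2, a_4 = -4/3, a_5 = 13/40


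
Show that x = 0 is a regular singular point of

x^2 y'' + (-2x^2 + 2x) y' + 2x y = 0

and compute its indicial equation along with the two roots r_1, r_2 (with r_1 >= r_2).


Divide by x^2 to reach normal form y'' + P_1(x) y' + P_2(x) y = 0 with P_1(x) = -2 + 2/x and P_2(x) = 2/x.
x = 0 is a singular point because the y'-coefficient -2 + 2/x has a pole at x = 0 and the y-coefficient 2/x has a pole at x = 0.
It is a regular singular point because x P_1(x) = p(x) = 2 - 2x and x^2 P_2(x) = q(x) = 2x are polynomials, hence analytic at x = 0.
p(0) = 2,  q(0) = 0.
Indicial equation: r(r-1) + p(0) r + q(0) = 0, i.e. r^2 + (p(0) - 1) r + q(0) = 0, i.e. r^2 + 1 r = 0.
Discriminant: (1)^2 - 4(0) = 1, so r = (-1 ± 1)/2.
Solving: r_1 = 0, r_2 = -1.

indicial: r^2 + 1 r = 0; roots r_1 = 0, r_2 = -1


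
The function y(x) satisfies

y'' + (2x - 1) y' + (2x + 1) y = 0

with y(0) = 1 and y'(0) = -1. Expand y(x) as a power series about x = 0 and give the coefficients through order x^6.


Ansatz: y(x) = sum_{n>=0} a_n x^n, so y'(x) = sum_{n>=1} n a_n x^(n-1) and y''(x) = sum_{n>=2} n(n-1) a_n x^(n-2).
Substitute into P(x) y'' + Q(x) y' + R(x) y = 0 with P(x) = 1, Q(x) = 2x - 1, R(x) = 2x + 1, and match powers of x.
Initial conditions: a_0 = 1, a_1 = -1.
Setting the coefficient of each power of x to zero and solving order by order (substituting the coefficients already found):
  x^0: 2 a_2 - a_1 + a_0 = 0  ->  2 a_2 = a_1 - a_0 = -2  ->  a_2 = -1
  x^1: 6 a_3 - 2 a_2 + 3 a_1 + 2 a_0 = 0  ->  6 a_3 = 2 a_2 - 3 a_1 - 2 a_0 = -1  ->  a_3 = -1/6
  x^2: 12 a_4 - 3 a_3 + 5 a_2 + 2 a_1 = 0  ->  12 a_4 = 3 a_3 - 5 a_2 - 2 a_1 = 13/2  ->  a_4 = 13/24
  x^3: 20 a_5 - 4 a_4 + 7 a_3 + 2 a_2 = 0  ->  20 a_5 = 4 a_4 - 7 a_3 - 2 a_2 = 16/3  ->  a_5 = 4/15
  x^4: 30 a_6 - 5 a_5 + 9 a_4 + 2 a_3 = 0  ->  30 a_6 = 5 a_5 - 9 a_4 - 2 a_3 = -77/24  ->  a_6 = -77/720
Truncated series: y(x) = 1 - x - x^2 - (1/6) x^3 + (13/24) x^4 + (4/15) x^5 - (77/720) x^6 + O(x^7).

a_0 = 1; a_1 = -1; a_2 = -1; a_3 = -1/6; a_4 = 13/24; a_5 = 4/15; a_6 = -77/720


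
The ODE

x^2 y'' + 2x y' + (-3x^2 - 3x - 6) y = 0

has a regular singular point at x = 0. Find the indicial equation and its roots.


Divide by x^2 to reach normal form y'' + P_1(x) y' + P_2(x) y = 0 with P_1(x) = 2/x and P_2(x) = -3 - 3/x - 6/x^2.
x = 0 is a singular point because the y'-coefficient 2/x has a pole at x = 0 and the y-coefficient -3 - 3/x - 6/x^2 has a pole at x = 0.
It is a regular singular point because x P_1(x) = p(x) = 2 and x^2 P_2(x) = q(x) = -3x^2 - 3x - 6 are polynomials, hence analytic at x = 0.
p(0) = 2,  q(0) = -6.
Indicial equation: r(r-1) + p(0) r + q(0) = 0, i.e. r^2 + (p(0) - 1) r + q(0) = 0, i.e. r^2 + 1 r - 6 = 0.
Discriminant: (1)^2 - 4(-6) = 25, so r = (-1 ± 5)/2.
Solving: r_1 = 2, r_2 = -3.

indicial: r^2 + 1 r - 6 = 0; roots r_1 = 2, r_2 = -3


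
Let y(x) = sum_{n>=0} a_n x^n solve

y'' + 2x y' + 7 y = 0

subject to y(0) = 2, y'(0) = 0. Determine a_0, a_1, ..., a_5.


Ansatz: y(x) = sum_{n>=0} a_n x^n, so y'(x) = sum_{n>=1} n a_n x^(n-1) and y''(x) = sum_{n>=2} n(n-1) a_n x^(n-2).
Substitute into P(x) y'' + Q(x) y' + R(x) y = 0 with P(x) = 1, Q(x) = 2x, R(x) = 7, and match powers of x.
Initial conditions: a_0 = 2, a_1 = 0.
Setting the coefficient of each power of x to zero and solving order by order (substituting the coefficients already found):
  x^0: 2 a_2 + 7 a_0 = 0  ->  2 a_2 = -7 a_0 = -14  ->  a_2 = -7
  x^1: 6 a_3 + 9 a_1 = 0  ->  6 a_3 = -9 a_1 = 0  ->  a_3 = 0
  x^2: 12 a_4 + 11 a_2 = 0  ->  12 a_4 = -11 a_2 = 77  ->  a_4 = 77/12
  x^3: 20 a_5 + 13 a_3 = 0  ->  20 a_5 = -13 a_3 = 0  ->  a_5 = 0
Truncated series: y(x) = 2 - 7 x^2 + (77/12) x^4 + O(x^6).

a_0 = 2; a_1 = 0; a_2 = -7; a_3 = 0; a_4 = 77/12; a_5 = 0


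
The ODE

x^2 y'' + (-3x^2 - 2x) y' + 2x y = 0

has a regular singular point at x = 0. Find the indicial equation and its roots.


Divide by x^2 to reach normal form y'' + P_1(x) y' + P_2(x) y = 0 with P_1(x) = -3 - 2/x and P_2(x) = 2/x.
x = 0 is a singular point because the y'-coefficient -3 - 2/x has a pole at x = 0 and the y-coefficient 2/x has a pole at x = 0.
It is a regular singular point because x P_1(x) = p(x) = -3x - 2 and x^2 P_2(x) = q(x) = 2x are polynomials, hence analytic at x = 0.
p(0) = -2,  q(0) = 0.
Indicial equation: r(r-1) + p(0) r + q(0) = 0, i.e. r^2 + (p(0) - 1) r + q(0) = 0, i.e. r^2 - 3 r = 0.
Discriminant: (-3)^2 - 4(0) = 9, so r = (3 ± 3)/2.
Solving: r_1 = 3, r_2 = 0.

indicial: r^2 - 3 r = 0; roots r_1 = 3, r_2 = 0


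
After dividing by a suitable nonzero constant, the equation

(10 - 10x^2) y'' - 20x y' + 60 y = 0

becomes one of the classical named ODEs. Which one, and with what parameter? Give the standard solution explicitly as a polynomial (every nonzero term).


All three coefficients share the factor 10; dividing through by 10 gives  (1 - x^2) y'' - 2x y' + 6 y = 0.
This matches the Legendre equation (1 - x^2) y'' - 2x y' + n(n+1) y = 0 (note the -2x y' term) with n(n+1) = 6, so n = 2; the polynomial solution is P_2(x).
With y = sum_k a_k x^k, matching x^k gives (k+2)(k+1) a_{k+2} = [k(k+1) - n(n+1)] a_k = (k - 2)(k + 3) a_k. The right side vanishes at k = 2, so the series with the parity of 2 terminates at degree 2.
Standard normalization (P_n(1) = 1): leading coefficient (2n)!/(2^n (n!)^2) = 24/(4*4) = 3/2, so a_2 = 3/2. Work downward with a_k = (k+1)(k+2) a_{k+2} / ((k - 2)(k + 3)):
  a_0 = (1)(2)(3/2) / ((0 - 2)(0 + 3)) = 3/(-6) = -1/2
Hence P_2(x) = 3 x^2/2 - 1/2.

P_2(x); series = 3 x^2/2 - 1/2


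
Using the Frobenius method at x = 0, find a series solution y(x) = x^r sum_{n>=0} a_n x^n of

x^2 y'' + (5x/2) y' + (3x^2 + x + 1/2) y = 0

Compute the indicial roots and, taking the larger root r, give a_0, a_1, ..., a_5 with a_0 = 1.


Write in Frobenius form y'' + (p(x)/x) y' + (q(x)/x^2) y = 0:
  p(x) = 5/2,  q(x) = 3x^2 + x + 1/2.
Indicial equation: r(r-1) + (5/2) r + (1/2) = 0 -> roots r_1 = -1/2, r_2 = -1.
Take r = r_1 = -1/2. Let y(x) = x^r sum_{n>=0} a_n x^n with a_0 = 1.
Substitute y = x^r sum a_n x^n and match x^{r+n}. The recurrence is
  D(n) a_n + 1 a_{n-1} + 3 a_{n-2} = 0,  where D(n) = (r+n)(r+n-1) + (5/2)(r+n) + (1/2).
  a_n = [-1 a_{n-1} - 3 a_{n-2}] / D(n).
Since the indicial polynomial factors as (r - r_1)(r - r_2), D(n) = (r_1 + n - r_1)(r_1 + n - r_2) = n(n + 1/2).
Evaluating step by step (a_0 = 1):
  n = 1: D(1) = 1(1 + 1/2) = 3/2; numerator = -1(1) = -1; a_1 = (-1)/(3/2) = -2/3
  n = 2: D(2) = 2(2 + 1/2) = 5; numerator = -1(-2/3) - 3(1) = -7/3; a_2 = (-7/3)/(5) = -7/15
  n = 3: D(3) = 3(3 + 1/2) = 21/2; numerator = -1(-7/15) - 3(-2/3) = 37/15; a_3 = (37/15)/(21/2) = 74/315
  n = 4: D(4) = 4(4 + 1/2) = 18; numerator = -1(74/315) - 3(-7/15) = 367/315; a_4 = (367/315)/(18) = 367/5670
  n = 5: D(5) = 5(5 + 1/2) = 55/2; numerator = -1(367/5670) - 3(74/315) = -4363/5670; a_5 = (-4363/5670)/(55/2) = -4363/155925

r = -1/2; a_0 = 1; a_1 = -2/3; a_2 = -7/15; a_3 = 74/315; a_4 = 367/5670; a_5 = -4363/155925


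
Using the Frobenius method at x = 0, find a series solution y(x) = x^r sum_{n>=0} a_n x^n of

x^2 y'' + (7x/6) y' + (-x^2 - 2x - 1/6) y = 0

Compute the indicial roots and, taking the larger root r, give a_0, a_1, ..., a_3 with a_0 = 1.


Write in Frobenius form y'' + (p(x)/x) y' + (q(x)/x^2) y = 0:
  p(x) = 7/6,  q(x) = -x^2 - 2x - 1/6.
Indicial equation: r(r-1) + (7/6) r + (-1/6) = 0 -> roots r_1 = 1/3, r_2 = -1/2.
Take r = r_1 = 1/3. Let y(x) = x^r sum_{n>=0} a_n x^n with a_0 = 1.
Substitute y = x^r sum a_n x^n and match x^{r+n}. The recurrence is
  D(n) a_n - 2 a_{n-1} - 1 a_{n-2} = 0,  where D(n) = (r+n)(r+n-1) + (7/6)(r+n) + (-1/6).
  a_n = [2 a_{n-1} + 1 a_{n-2}] / D(n).
Since the indicial polynomial factors as (r - r_1)(r - r_2), D(n) = (r_1 + n - r_1)(r_1 + n - r_2) = n(n + 5/6).
Evaluating step by step (a_0 = 1):
  n = 1: D(1) = 1(1 + 5/6) = 11/6; numerator = 2(1) = 2; a_1 = (2)/(11/6) = 12/11
  n = 2: D(2) = 2(2 + 5/6) = 17/3; numerator = 2(12/11) + 1(1) = 35/11; a_2 = (35/11)/(17/3) = 105/187
  n = 3: D(3) = 3(3 + 5/6) = 23/2; numerator = 2(105/187) + 1(12/11) = 414/187; a_3 = (414/187)/(23/2) = 36/187

r = 1/3; a_0 = 1; a_1 = 12/11; a_2 = 105/187; a_3 = 36/187


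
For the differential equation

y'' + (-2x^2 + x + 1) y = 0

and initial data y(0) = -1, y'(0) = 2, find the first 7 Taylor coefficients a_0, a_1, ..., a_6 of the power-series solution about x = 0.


Ansatz: y(x) = sum_{n>=0} a_n x^n, so y'(x) = sum_{n>=1} n a_n x^(n-1) and y''(x) = sum_{n>=2} n(n-1) a_n x^(n-2).
Substitute into P(x) y'' + Q(x) y' + R(x) y = 0 with P(x) = 1, Q(x) = 0, R(x) = -2x^2 + x + 1, and match powers of x.
Initial conditions: a_0 = -1, a_1 = 2.
Setting the coefficient of each power of x to zero and solving order by order (substituting the coefficients already found):
  x^0: 2 a_2 + a_0 = 0  ->  2 a_2 = -a_0 = 1  ->  a_2 = 1/2
  x^1: 6 a_3 + a_1 + a_0 = 0  ->  6 a_3 = -a_1 - a_0 = -1  ->  a_3 = -1/6
  x^2: 12 a_4 + a_2 + a_1 - 2 a_0 = 0  ->  12 a_4 = -a_2 - a_1 + 2 a_0 = -9/2  ->  a_4 = -3/8
  x^3: 20 a_5 + a_3 + a_2 - 2 a_1 = 0  ->  20 a_5 = -a_3 - a_2 + 2 a_1 = 11/3  ->  a_5 = 11/60
  x^4: 30 a_6 + a_4 + a_3 - 2 a_2 = 0  ->  30 a_6 = -a_4 - a_3 + 2 a_2 = 37/24  ->  a_6 = 37/720
Truncated series: y(x) = -1 + 2 x + (1/2) x^2 - (1/6) x^3 - (3/8) x^4 + (11/60) x^5 + (37/720) x^6 + O(x^7).

a_0 = -1; a_1 = 2; a_2 = 1/2; a_3 = -1/6; a_4 = -3/8; a_5 = 11/60; a_6 = 37/720


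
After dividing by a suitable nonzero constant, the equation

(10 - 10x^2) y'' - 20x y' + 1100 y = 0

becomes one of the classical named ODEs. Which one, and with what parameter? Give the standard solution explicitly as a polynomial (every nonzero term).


All three coefficients share the factor 10; dividing through by 10 gives  (1 - x^2) y'' - 2x y' + 110 y = 0.
This matches the Legendre equation (1 - x^2) y'' - 2x y' + n(n+1) y = 0 (note the -2x y' term) with n(n+1) = 110, so n = 10; the polynomial solution is P_10(x).
With y = sum_k a_k x^k, matching x^k gives (k+2)(k+1) a_{k+2} = [k(k+1) - n(n+1)] a_k = (k - 10)(k + 11) a_k. The right side vanishes at k = 10, so the series with the parity of 10 terminates at degree 10.
Standard normalization (P_n(1) = 1): leading coefficient (2n)!/(2^n (n!)^2) = 2432902008176640000/(1024*13168189440000) = 46189/256, so a_10 = 46189/256. Work downward with a_k = (k+1)(k+2) a_{k+2} / ((k - 10)(k + 11)):
  a_8 = (9)(10)(46189/256) / ((8 - 10)(8 + 11)) = (2078505/128)/(-38) = -109395/256
  a_6 = (7)(8)(-109395/256) / ((6 - 10)(6 + 11)) = (-765765/32)/(-68) = 45045/128
  a_4 = (5)(6)(45045/128) / ((4 - 10)(4 + 11)) = (675675/64)/(-90) = -15015/128
  a_2 = (3)(4)(-15015/128) / ((2 - 10)(2 + 11)) = (-45045/32)/(-104) = 3465/256
  a_0 = (1)(2)(3465/256) / ((0 - 10)(0 + 11)) = (3465/128)/(-110) = -63/256
Hence P_10(x) = 46189 x^10/256 - 109395 x^8/256 + 45045 x^6/128 - 15015 x^4/128 + 3465 x^2/256 - 63/256.

P_10(x); series = 46189 x^10/256 - 109395 x^8/256 + 45045 x^6/128 - 15015 x^4/128 + 3465 x^2/256 - 63/256


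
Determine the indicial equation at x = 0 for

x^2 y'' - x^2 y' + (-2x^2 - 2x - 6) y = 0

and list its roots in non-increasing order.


Divide by x^2 to reach normal form y'' + P_1(x) y' + P_2(x) y = 0 with P_1(x) = -1 and P_2(x) = -2 - 2/x - 6/x^2.
x = 0 is a singular point because the y-coefficient -2 - 2/x - 6/x^2 has a pole at x = 0.
It is a regular singular point because x P_1(x) = p(x) = -x and x^2 P_2(x) = q(x) = -2x^2 - 2x - 6 are polynomials, hence analytic at x = 0.
p(0) = 0,  q(0) = -6.
Indicial equation: r(r-1) + p(0) r + q(0) = 0, i.e. r^2 + (p(0) - 1) r + q(0) = 0, i.e. r^2 - 1 r - 6 = 0.
Discriminant: (-1)^2 - 4(-6) = 25, so r = (1 ± 5)/2.
Solving: r_1 = 3, r_2 = -2.

indicial: r^2 - 1 r - 6 = 0; roots r_1 = 3, r_2 = -2


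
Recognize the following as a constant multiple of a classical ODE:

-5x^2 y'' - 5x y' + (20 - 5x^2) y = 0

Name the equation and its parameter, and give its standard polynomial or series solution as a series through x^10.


All three coefficients share the factor -5; dividing through by -5 gives  x^2 y'' + x y' + (x^2 - 4) y = 0.
This matches the Bessel equation x^2 y'' + x y' + (x^2 - nu^2) y = 0 with nu^2 = 4, so nu = 2; the solution bounded at x = 0 is J_2(x).
Frobenius at x = 0: indicial roots ±nu; for r = nu the recurrence k(k + 2nu) c_k = -c_{k-2} gives the standard series J_nu(x) = sum_{k>=0} (-1)^k / (k! (k+nu)!) (x/2)^(2k+nu). Evaluate the first 5 terms:
  k = 0: (-1)^0 / (0! * 2! * 2^2) x^2 = 1/(1*2*4) x^2 = (1/8) x^2
  k = 1: (-1)^1 / (1! * 3! * 2^4) x^4 = -1/(1*6*16) x^4 = (-1/96) x^4
  k = 2: (-1)^2 / (2! * 4! * 2^6) x^6 = 1/(2*24*64) x^6 = (1/3072) x^6
  k = 3: (-1)^3 / (3! * 5! * 2^8) x^8 = -1/(6*120*256) x^8 = (-1/184320) x^8
  k = 4: (-1)^4 / (4! * 6! * 2^10) x^10 = 1/(24*720*1024) x^10 = (1/17694720) x^10
Hence J_2(x) = x^10/17694720 - x^8/184320 + x^6/3072 - x^4/96 + x^2/8 + ....

J_2(x); series = x^10/17694720 - x^8/184320 + x^6/3072 - x^4/96 + x^2/8


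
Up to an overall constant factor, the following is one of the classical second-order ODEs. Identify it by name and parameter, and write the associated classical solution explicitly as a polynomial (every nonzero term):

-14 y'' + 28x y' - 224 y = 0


All three coefficients share the factor -14; dividing through by -14 gives  y'' - 2x y' + 16 y = 0.
This matches the Hermite equation y'' - 2x y' + 2n y = 0 with 2n = 16, so n = 8; the polynomial solution is H_8(x).
With y = sum_k a_k x^k, matching x^k gives (k+2)(k+1) a_{k+2} = 2(k - n) a_k = 2(k - 8) a_k. The right side vanishes at k = 8, so the series with the parity of 8 terminates at degree 8.
Standard normalization: leading coefficient of H_n is 2^n, so a_8 = 2^8 = 256. Work downward with a_k = (k+1)(k+2) a_{k+2} / (2(k - n)):
  a_6 = (7)(8)(256) / (2(6 - 8)) = 14336/(-4) = -3584
  a_4 = (5)(6)(-3584) / (2(4 - 8)) = -107520/(-8) = 13440
  a_2 = (3)(4)(13440) / (2(2 - 8)) = 161280/(-12) = -13440
  a_0 = (1)(2)(-13440) / (2(0 - 8)) = -26880/(-16) = 1680
Hence H_8(x) = 256 x^8 - 3584 x^6 + 13440 x^4 - 13440 x^2 + 1680.

H_8(x); series = 256 x^8 - 3584 x^6 + 13440 x^4 - 13440 x^2 + 1680


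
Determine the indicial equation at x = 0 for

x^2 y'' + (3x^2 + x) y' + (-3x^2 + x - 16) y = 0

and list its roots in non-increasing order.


Divide by x^2 to reach normal form y'' + P_1(x) y' + P_2(x) y = 0 with P_1(x) = 3 + 1/x and P_2(x) = -3 + 1/x - 16/x^2.
x = 0 is a singular point because the y'-coefficient 3 + 1/x has a pole at x = 0 and the y-coefficient -3 + 1/x - 16/x^2 has a pole at x = 0.
It is a regular singular point because x P_1(x) = p(x) = 3x + 1 and x^2 P_2(x) = q(x) = -3x^2 + x - 16 are polynomials, hence analytic at x = 0.
p(0) = 1,  q(0) = -16.
Indicial equation: r(r-1) + p(0) r + q(0) = 0, i.e. r^2 + (p(0) - 1) r + q(0) = 0, i.e. r^2 - 16 = 0.
Discriminant: (0)^2 - 4(-16) = 64, so r = (0 ± 8)/2.
Solving: r_1 = 4, r_2 = -4.

indicial: r^2 - 16 = 0; roots r_1 = 4, r_2 = -4


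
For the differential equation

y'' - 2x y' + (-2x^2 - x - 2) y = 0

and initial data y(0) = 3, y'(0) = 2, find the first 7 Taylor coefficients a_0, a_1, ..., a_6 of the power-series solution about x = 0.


Ansatz: y(x) = sum_{n>=0} a_n x^n, so y'(x) = sum_{n>=1} n a_n x^(n-1) and y''(x) = sum_{n>=2} n(n-1) a_n x^(n-2).
Substitute into P(x) y'' + Q(x) y' + R(x) y = 0 with P(x) = 1, Q(x) = -2x, R(x) = -2x^2 - x - 2, and match powers of x.
Initial conditions: a_0 = 3, a_1 = 2.
Setting the coefficient of each power of x to zero and solving order by order (substituting the coefficients already found):
  x^0: 2 a_2 - 2 a_0 = 0  ->  2 a_2 = 2 a_0 = 6  ->  a_2 = 3
  x^1: 6 a_3 - 4 a_1 - a_0 = 0  ->  6 a_3 = 4 a_1 + a_0 = 11  ->  a_3 = 11/6
  x^2: 12 a_4 - 6 a_2 - a_1 - 2 a_0 = 0  ->  12 a_4 = 6 a_2 + a_1 + 2 a_0 = 26  ->  a_4 = 13/6
  x^3: 20 a_5 - 8 a_3 - a_2 - 2 a_1 = 0  ->  20 a_5 = 8 a_3 + a_2 + 2 a_1 = 65/3  ->  a_5 = 13/12
  x^4: 30 a_6 - 10 a_4 - a_3 - 2 a_2 = 0  ->  30 a_6 = 10 a_4 + a_3 + 2 a_2 = 59/2  ->  a_6 = 59/60
Truncated series: y(x) = 3 + 2 x + 3 x^2 + (11/6) x^3 + (13/6) x^4 + (13/12) x^5 + (59/60) x^6 + O(x^7).

a_0 = 3; a_1 = 2; a_2 = 3; a_3 = 11/6; a_4 = 13/6; a_5 = 13/12; a_6 = 59/60


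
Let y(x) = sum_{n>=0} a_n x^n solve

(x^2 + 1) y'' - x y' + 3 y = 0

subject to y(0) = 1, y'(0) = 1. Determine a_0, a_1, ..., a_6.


Ansatz: y(x) = sum_{n>=0} a_n x^n, so y'(x) = sum_{n>=1} n a_n x^(n-1) and y''(x) = sum_{n>=2} n(n-1) a_n x^(n-2).
Substitute into P(x) y'' + Q(x) y' + R(x) y = 0 with P(x) = x^2 + 1, Q(x) = -x, R(x) = 3, and match powers of x.
Initial conditions: a_0 = 1, a_1 = 1.
Setting the coefficient of each power of x to zero and solving order by order (substituting the coefficients already found):
  x^0: 2 a_2 + 3 a_0 = 0  ->  2 a_2 = -3 a_0 = -3  ->  a_2 = -3/2
  x^1: 6 a_3 + 2 a_1 = 0  ->  6 a_3 = -2 a_1 = -2  ->  a_3 = -1/3
  x^2: 12 a_4 + 3 a_2 = 0  ->  12 a_4 = -3 a_2 = 9/2  ->  a_4 = 3/8
  x^3: 20 a_5 + 6 a_3 = 0  ->  20 a_5 = -6 a_3 = 2  ->  a_5 = 1/10
  x^4: 30 a_6 + 11 a_4 = 0  ->  30 a_6 = -11 a_4 = -33/8  ->  a_6 = -11/80
Truncated series: y(x) = 1 + x - (3/2) x^2 - (1/3) x^3 + (3/8) x^4 + (1/10) x^5 - (11/80) x^6 + O(x^7).

a_0 = 1; a_1 = 1; a_2 = -3/2; a_3 = -1/3; a_4 = 3/8; a_5 = 1/10; a_6 = -11/80


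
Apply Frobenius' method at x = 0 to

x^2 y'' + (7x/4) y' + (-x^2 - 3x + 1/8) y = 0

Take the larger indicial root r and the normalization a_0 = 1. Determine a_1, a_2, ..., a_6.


Write in Frobenius form y'' + (p(x)/x) y' + (q(x)/x^2) y = 0:
  p(x) = 7/4,  q(x) = -x^2 - 3x + 1/8.
Indicial equation: r(r-1) + (7/4) r + (1/8) = 0 -> roots r_1 = -1/4, r_2 = -1/2.
Take r = r_1 = -1/4. Let y(x) = x^r sum_{n>=0} a_n x^n with a_0 = 1.
Substitute y = x^r sum a_n x^n and match x^{r+n}. The recurrence is
  D(n) a_n - 3 a_{n-1} - 1 a_{n-2} = 0,  where D(n) = (r+n)(r+n-1) + (7/4)(r+n) + (1/8).
  a_n = [3 a_{n-1} + 1 a_{n-2}] / D(n).
Since the indicial polynomial factors as (r - r_1)(r - r_2), D(n) = (r_1 + n - r_1)(r_1 + n - r_2) = n(n + 1/4).
Evaluating step by step (a_0 = 1):
  n = 1: D(1) = 1(1 + 1/4) = 5/4; numerator = 3(1) = 3; a_1 = (3)/(5/4) = 12/5
  n = 2: D(2) = 2(2 + 1/4) = 9/2; numerator = 3(12/5) + 1(1) = 41/5; a_2 = (41/5)/(9/2) = 82/45
  n = 3: D(3) = 3(3 + 1/4) = 39/4; numerator = 3(82/45) + 1(12/5) = 118/15; a_3 = (118/15)/(39/4) = 472/585
  n = 4: D(4) = 4(4 + 1/4) = 17; numerator = 3(472/585) + 1(82/45) = 2482/585; a_4 = (2482/585)/(17) = 146/585
  n = 5: D(5) = 5(5 + 1/4) = 105/4; numerator = 3(146/585) + 1(472/585) = 14/9; a_5 = (14/9)/(105/4) = 8/135
  n = 6: D(6) = 6(6 + 1/4) = 75/2; numerator = 3(8/135) + 1(146/585) = 50/117; a_6 = (50/117)/(75/2) = 4/351

r = -1/4; a_0 = 1; a_1 = 12/5; a_2 = 82/45; a_3 = 472/585; a_4 = 146/585; a_5 = 8/135; a_6 = 4/351


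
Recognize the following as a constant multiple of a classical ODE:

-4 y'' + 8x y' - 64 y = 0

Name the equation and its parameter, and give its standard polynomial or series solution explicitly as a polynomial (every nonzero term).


All three coefficients share the factor -4; dividing through by -4 gives  y'' - 2x y' + 16 y = 0.
This matches the Hermite equation y'' - 2x y' + 2n y = 0 with 2n = 16, so n = 8; the polynomial solution is H_8(x).
With y = sum_k a_k x^k, matching x^k gives (k+2)(k+1) a_{k+2} = 2(k - n) a_k = 2(k - 8) a_k. The right side vanishes at k = 8, so the series with the parity of 8 terminates at degree 8.
Standard normalization: leading coefficient of H_n is 2^n, so a_8 = 2^8 = 256. Work downward with a_k = (k+1)(k+2) a_{k+2} / (2(k - n)):
  a_6 = (7)(8)(256) / (2(6 - 8)) = 14336/(-4) = -3584
  a_4 = (5)(6)(-3584) / (2(4 - 8)) = -107520/(-8) = 13440
  a_2 = (3)(4)(13440) / (2(2 - 8)) = 161280/(-12) = -13440
  a_0 = (1)(2)(-13440) / (2(0 - 8)) = -26880/(-16) = 1680
Hence H_8(x) = 256 x^8 - 3584 x^6 + 13440 x^4 - 13440 x^2 + 1680.

H_8(x); series = 256 x^8 - 3584 x^6 + 13440 x^4 - 13440 x^2 + 1680


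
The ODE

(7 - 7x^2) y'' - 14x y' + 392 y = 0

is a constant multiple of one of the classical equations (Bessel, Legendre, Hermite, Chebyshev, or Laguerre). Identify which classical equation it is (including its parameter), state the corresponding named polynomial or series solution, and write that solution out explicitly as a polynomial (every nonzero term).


All three coefficients share the factor 7; dividing through by 7 gives  (1 - x^2) y'' - 2x y' + 56 y = 0.
This matches the Legendre equation (1 - x^2) y'' - 2x y' + n(n+1) y = 0 (note the -2x y' term) with n(n+1) = 56, so n = 7; the polynomial solution is P_7(x).
With y = sum_k a_k x^k, matching x^k gives (k+2)(k+1) a_{k+2} = [k(k+1) - n(n+1)] a_k = (k - 7)(k + 8) a_k. The right side vanishes at k = 7, so the series with the parity of 7 terminates at degree 7.
Standard normalization (P_n(1) = 1): leading coefficient (2n)!/(2^n (n!)^2) = 87178291200/(128*25401600) = 429/16, so a_7 = 429/16. Work downward with a_k = (k+1)(k+2) a_{k+2} / ((k - 7)(k + 8)):
  a_5 = (6)(7)(429/16) / ((5 - 7)(5 + 8)) = (9009/8)/(-26) = -693/16
  a_3 = (4)(5)(-693/16) / ((3 - 7)(3 + 8)) = (-3465/4)/(-44) = 315/16
  a_1 = (2)(3)(315/16) / ((1 - 7)(1 + 8)) = (945/8)/(-54) = -35/16
Hence P_7(x) = 429 x^7/16 - 693 x^5/16 + 315 x^3/16 - 35 x/16.

P_7(x); series = 429 x^7/16 - 693 x^5/16 + 315 x^3/16 - 35 x/16


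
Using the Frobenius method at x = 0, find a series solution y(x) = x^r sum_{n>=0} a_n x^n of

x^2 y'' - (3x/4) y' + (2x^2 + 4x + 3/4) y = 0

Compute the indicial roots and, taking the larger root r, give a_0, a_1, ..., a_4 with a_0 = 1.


Write in Frobenius form y'' + (p(x)/x) y' + (q(x)/x^2) y = 0:
  p(x) = -3/4,  q(x) = 2x^2 + 4x + 3/4.
Indicial equation: r(r-1) + (-3/4) r + (3/4) = 0 -> roots r_1 = 1, r_2 = 3/4.
Take r = r_1 = 1. Let y(x) = x^r sum_{n>=0} a_n x^n with a_0 = 1.
Substitute y = x^r sum a_n x^n and match x^{r+n}. The recurrence is
  D(n) a_n + 4 a_{n-1} + 2 a_{n-2} = 0,  where D(n) = (r+n)(r+n-1) + (-3/4)(r+n) + (3/4).
  a_n = [-4 a_{n-1} - 2 a_{n-2}] / D(n).
Since the indicial polynomial factors as (r - r_1)(r - r_2), D(n) = (r_1 + n - r_1)(r_1 + n - r_2) = n(n + 1/4).
Evaluating step by step (a_0 = 1):
  n = 1: D(1) = 1(1 + 1/4) = 5/4; numerator = -4(1) = -4; a_1 = (-4)/(5/4) = -16/5
  n = 2: D(2) = 2(2 + 1/4) = 9/2; numerator = -4(-16/5) - 2(1) = 54/5; a_2 = (54/5)/(9/2) = 12/5
  n = 3: D(3) = 3(3 + 1/4) = 39/4; numerator = -4(12/5) - 2(-16/5) = -16/5; a_3 = (-16/5)/(39/4) = -64/195
  n = 4: D(4) = 4(4 + 1/4) = 17; numerator = -4(-64/195) - 2(12/5) = -136/39; a_4 = (-136/39)/(17) = -8/39

r = 1; a_0 = 1; a_1 = -16/5; a_2 = 12/5; a_3 = -64/195; a_4 = -8/39


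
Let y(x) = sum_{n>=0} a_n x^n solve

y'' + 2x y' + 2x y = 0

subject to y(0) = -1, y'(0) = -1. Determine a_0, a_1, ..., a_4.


Ansatz: y(x) = sum_{n>=0} a_n x^n, so y'(x) = sum_{n>=1} n a_n x^(n-1) and y''(x) = sum_{n>=2} n(n-1) a_n x^(n-2).
Substitute into P(x) y'' + Q(x) y' + R(x) y = 0 with P(x) = 1, Q(x) = 2x, R(x) = 2x, and match powers of x.
Initial conditions: a_0 = -1, a_1 = -1.
Setting the coefficient of each power of x to zero and solving order by order (substituting the coefficients already found):
  x^0: 2 a_2 = 0  ->  a_2 = 0
  x^1: 6 a_3 + 2 a_1 + 2 a_0 = 0  ->  6 a_3 = -2 a_1 - 2 a_0 = 4  ->  a_3 = 2/3
  x^2: 12 a_4 + 4 a_2 + 2 a_1 = 0  ->  12 a_4 = -4 a_2 - 2 a_1 = 2  ->  a_4 = 1/6
Truncated series: y(x) = -1 - x + (2/3) x^3 + (1/6) x^4 + O(x^5).

a_0 = -1; a_1 = -1; a_2 = 0; a_3 = 2/3; a_4 = 1/6


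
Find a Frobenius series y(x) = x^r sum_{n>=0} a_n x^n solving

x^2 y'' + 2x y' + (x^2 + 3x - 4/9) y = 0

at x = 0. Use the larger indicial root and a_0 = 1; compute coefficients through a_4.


Write in Frobenius form y'' + (p(x)/x) y' + (q(x)/x^2) y = 0:
  p(x) = 2,  q(x) = x^2 + 3x - 4/9.
Indicial equation: r(r-1) + (2) r + (-4/9) = 0 -> roots r_1 = 1/3, r_2 = -4/3.
Take r = r_1 = 1/3. Let y(x) = x^r sum_{n>=0} a_n x^n with a_0 = 1.
Substitute y = x^r sum a_n x^n and match x^{r+n}. The recurrence is
  D(n) a_n + 3 a_{n-1} + 1 a_{n-2} = 0,  where D(n) = (r+n)(r+n-1) + (2)(r+n) + (-4/9).
  a_n = [-3 a_{n-1} - 1 a_{n-2}] / D(n).
Since the indicial polynomial factors as (r - r_1)(r - r_2), D(n) = (r_1 + n - r_1)(r_1 + n - r_2) = n(n + 5/3).
Evaluating step by step (a_0 = 1):
  n = 1: D(1) = 1(1 + 5/3) = 8/3; numerator = -3(1) = -3; a_1 = (-3)/(8/3) = -9/8
  n = 2: D(2) = 2(2 + 5/3) = 22/3; numerator = -3(-9/8) - 1(1) = 19/8; a_2 = (19/8)/(22/3) = 57/176
  n = 3: D(3) = 3(3 + 5/3) = 14; numerator = -3(57/176) - 1(-9/8) = 27/176; a_3 = (27/176)/(14) = 27/2464
  n = 4: D(4) = 4(4 + 5/3) = 68/3; numerator = -3(27/2464) - 1(57/176) = -879/2464; a_4 = (-879/2464)/(68/3) = -2637/167552

r = 1/3; a_0 = 1; a_1 = -9/8; a_2 = 57/176; a_3 = 27/2464; a_4 = -2637/167552


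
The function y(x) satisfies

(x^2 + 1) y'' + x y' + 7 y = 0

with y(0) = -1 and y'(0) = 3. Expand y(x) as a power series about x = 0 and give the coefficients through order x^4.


Ansatz: y(x) = sum_{n>=0} a_n x^n, so y'(x) = sum_{n>=1} n a_n x^(n-1) and y''(x) = sum_{n>=2} n(n-1) a_n x^(n-2).
Substitute into P(x) y'' + Q(x) y' + R(x) y = 0 with P(x) = x^2 + 1, Q(x) = x, R(x) = 7, and match powers of x.
Initial conditions: a_0 = -1, a_1 = 3.
Setting the coefficient of each power of x to zero and solving order by order (substituting the coefficients already found):
  x^0: 2 a_2 + 7 a_0 = 0  ->  2 a_2 = -7 a_0 = 7  ->  a_2 = 7/2
  x^1: 6 a_3 + 8 a_1 = 0  ->  6 a_3 = -8 a_1 = -24  ->  a_3 = -4
  x^2: 12 a_4 + 11 a_2 = 0  ->  12 a_4 = -11 a_2 = -77/2  ->  a_4 = -77/24
Truncated series: y(x) = -1 + 3 x + (7/2) x^2 - 4 x^3 - (77/24) x^4 + O(x^5).

a_0 = -1; a_1 = 3; a_2 = 7/2; a_3 = -4; a_4 = -77/24


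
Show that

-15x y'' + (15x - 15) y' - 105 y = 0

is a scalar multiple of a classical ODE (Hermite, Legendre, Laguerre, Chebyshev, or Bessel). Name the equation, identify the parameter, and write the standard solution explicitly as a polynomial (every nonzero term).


All three coefficients share the factor -15; dividing through by -15 gives  x y'' + (1 - x) y' + 7 y = 0.
This matches the Laguerre equation x y'' + (1 - x) y' + n y = 0 with n = 7; the polynomial solution is L_7(x).
With y = sum_k a_k x^k, matching x^k gives (k+1)k a_{k+1} + (k+1) a_{k+1} - k a_k + n a_k = 0, i.e. (k+1)^2 a_{k+1} = (k - n) a_k = (k - 7) a_k. The right side vanishes at k = 7, so the series terminates at degree 7.
Standard normalization L_n(0) = 1 gives a_0 = 1. Work upward with a_{k+1} = (k - 7) a_k / (k+1)^2:
  a_1 = (0 - 7)(1) / 1^2 = -7/1 = -7
  a_2 = (1 - 7)(-7) / 2^2 = 42/4 = 21/2
  a_3 = (2 - 7)(21/2) / 3^2 = (-105/2)/9 = -35/6
  a_4 = (3 - 7)(-35/6) / 4^2 = (70/3)/16 = 35/24
  a_5 = (4 - 7)(35/24) / 5^2 = (-35/8)/25 = -7/40
  a_6 = (5 - 7)(-7/40) / 6^2 = (7/20)/36 = 7/720
  a_7 = (6 - 7)(7/720) / 7^2 = (-7/720)/49 = -1/5040
Hence L_7(x) = -x^7/5040 + 7 x^6/720 - 7 x^5/40 + 35 x^4/24 - 35 x^3/6 + 21 x^2/2 - 7 x + 1.

L_7(x); series = -x^7/5040 + 7 x^6/720 - 7 x^5/40 + 35 x^4/24 - 35 x^3/6 + 21 x^2/2 - 7 x + 1


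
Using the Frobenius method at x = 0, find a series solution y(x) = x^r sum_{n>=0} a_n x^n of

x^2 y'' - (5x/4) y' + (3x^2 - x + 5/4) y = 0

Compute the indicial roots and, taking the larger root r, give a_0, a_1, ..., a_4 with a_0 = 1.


Write in Frobenius form y'' + (p(x)/x) y' + (q(x)/x^2) y = 0:
  p(x) = -5/4,  q(x) = 3x^2 - x + 5/4.
Indicial equation: r(r-1) + (-5/4) r + (5/4) = 0 -> roots r_1 = 5/4, r_2 = 1.
Take r = r_1 = 5/4. Let y(x) = x^r sum_{n>=0} a_n x^n with a_0 = 1.
Substitute y = x^r sum a_n x^n and match x^{r+n}. The recurrence is
  D(n) a_n - 1 a_{n-1} + 3 a_{n-2} = 0,  where D(n) = (r+n)(r+n-1) + (-5/4)(r+n) + (5/4).
  a_n = [1 a_{n-1} - 3 a_{n-2}] / D(n).
Since the indicial polynomial factors as (r - r_1)(r - r_2), D(n) = (r_1 + n - r_1)(r_1 + n - r_2) = n(n + 1/4).
Evaluating step by step (a_0 = 1):
  n = 1: D(1) = 1(1 + 1/4) = 5/4; numerator = 1(1) = 1; a_1 = (1)/(5/4) = 4/5
  n = 2: D(2) = 2(2 + 1/4) = 9/2; numerator = 1(4/5) - 3(1) = -11/5; a_2 = (-11/5)/(9/2) = -22/45
  n = 3: D(3) = 3(3 + 1/4) = 39/4; numerator = 1(-22/45) - 3(4/5) = -26/9; a_3 = (-26/9)/(39/4) = -8/27
  n = 4: D(4) = 4(4 + 1/4) = 17; numerator = 1(-8/27) - 3(-22/45) = 158/135; a_4 = (158/135)/(17) = 158/2295

r = 5/4; a_0 = 1; a_1 = 4/5; a_2 = -22/45; a_3 = -8/27; a_4 = 158/2295


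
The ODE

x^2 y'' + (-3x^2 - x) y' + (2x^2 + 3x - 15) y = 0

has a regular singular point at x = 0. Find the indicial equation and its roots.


Divide by x^2 to reach normal form y'' + P_1(x) y' + P_2(x) y = 0 with P_1(x) = -3 - 1/x and P_2(x) = 2 + 3/x - 15/x^2.
x = 0 is a singular point because the y'-coefficient -3 - 1/x has a pole at x = 0 and the y-coefficient 2 + 3/x - 15/x^2 has a pole at x = 0.
It is a regular singular point because x P_1(x) = p(x) = -3x - 1 and x^2 P_2(x) = q(x) = 2x^2 + 3x - 15 are polynomials, hence analytic at x = 0.
p(0) = -1,  q(0) = -15.
Indicial equation: r(r-1) + p(0) r + q(0) = 0, i.e. r^2 + (p(0) - 1) r + q(0) = 0, i.e. r^2 - 2 r - 15 = 0.
Discriminant: (-2)^2 - 4(-15) = 64, so r = (2 ± 8)/2.
Solving: r_1 = 5, r_2 = -3.

indicial: r^2 - 2 r - 15 = 0; roots r_1 = 5, r_2 = -3


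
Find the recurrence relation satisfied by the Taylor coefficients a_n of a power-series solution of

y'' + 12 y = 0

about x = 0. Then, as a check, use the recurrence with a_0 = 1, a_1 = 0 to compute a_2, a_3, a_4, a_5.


Substitute y = sum_n a_n x^n into y'' + (const) y = 0.
y''(x) = sum_{n>=0} (n+2)(n+1) a_{n+2} x^n.
The ODE becomes sum_n [(n+2)(n+1) a_{n+2} + 12 a_n] x^n = 0.
Setting each coefficient to zero gives the recurrence:
  (n+2)(n+1) a_{n+2} + 12 a_n = 0,
  a_{n+2} = -12 / ((n+1)(n+2)) a_n.

Check with a_0 = 1, a_1 = 0 (apply the recurrence for n = 0, 1, 2, 3): a_0 = 1, a_1 = 0, a_2 = -6, a_3 = 0, a_4 = 6, a_5 = 0.

a_{n+2} = -12/((n+1)(n+2)) * a_n; check: a_0 = 1, a_1 = 0, a_2 = -6, a_3 = 0, a_4 = 6, a_5 = 0
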